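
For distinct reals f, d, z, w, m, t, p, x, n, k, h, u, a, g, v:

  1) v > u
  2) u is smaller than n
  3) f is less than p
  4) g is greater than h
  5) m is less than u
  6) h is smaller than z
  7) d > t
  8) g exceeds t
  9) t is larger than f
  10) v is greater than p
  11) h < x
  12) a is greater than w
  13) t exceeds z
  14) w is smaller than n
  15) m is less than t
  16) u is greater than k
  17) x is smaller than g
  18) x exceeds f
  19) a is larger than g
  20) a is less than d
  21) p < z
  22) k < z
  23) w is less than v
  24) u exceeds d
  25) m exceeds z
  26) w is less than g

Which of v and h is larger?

Following the relations from h: h < z < m < t < g < a < d < u < v.
So h < v; v is the larger of the two.

v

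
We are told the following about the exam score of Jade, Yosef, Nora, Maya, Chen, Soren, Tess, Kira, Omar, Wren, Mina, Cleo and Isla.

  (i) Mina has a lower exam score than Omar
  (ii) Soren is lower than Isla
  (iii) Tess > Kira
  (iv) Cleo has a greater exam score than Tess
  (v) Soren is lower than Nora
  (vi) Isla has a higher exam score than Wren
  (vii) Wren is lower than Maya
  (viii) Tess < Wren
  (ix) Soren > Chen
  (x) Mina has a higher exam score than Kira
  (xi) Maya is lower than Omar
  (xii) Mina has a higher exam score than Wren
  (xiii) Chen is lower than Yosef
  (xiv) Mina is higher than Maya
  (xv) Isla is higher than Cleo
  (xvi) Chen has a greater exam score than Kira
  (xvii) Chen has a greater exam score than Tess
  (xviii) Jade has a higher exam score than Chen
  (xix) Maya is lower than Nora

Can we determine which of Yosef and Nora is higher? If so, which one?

undetermined

Following every chain through Yosef: below Yosef we get Kira, Tess, Chen.
Nora is not reached, and no chain runs the other way from Nora to Yosef.
So the given relations leave the order of Yosef and Nora undetermined.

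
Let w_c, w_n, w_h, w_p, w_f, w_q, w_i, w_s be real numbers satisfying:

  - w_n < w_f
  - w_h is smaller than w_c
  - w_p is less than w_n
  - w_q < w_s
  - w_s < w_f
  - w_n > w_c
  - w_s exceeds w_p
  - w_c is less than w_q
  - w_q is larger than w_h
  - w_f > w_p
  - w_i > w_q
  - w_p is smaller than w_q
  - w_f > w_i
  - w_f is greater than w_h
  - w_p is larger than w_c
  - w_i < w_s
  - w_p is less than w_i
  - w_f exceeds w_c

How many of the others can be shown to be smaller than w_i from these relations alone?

4

Directly below w_i: w_p, w_q.
One step further: w_h, w_c (4 so far).
Nothing else is reachable below w_i; 4 in all.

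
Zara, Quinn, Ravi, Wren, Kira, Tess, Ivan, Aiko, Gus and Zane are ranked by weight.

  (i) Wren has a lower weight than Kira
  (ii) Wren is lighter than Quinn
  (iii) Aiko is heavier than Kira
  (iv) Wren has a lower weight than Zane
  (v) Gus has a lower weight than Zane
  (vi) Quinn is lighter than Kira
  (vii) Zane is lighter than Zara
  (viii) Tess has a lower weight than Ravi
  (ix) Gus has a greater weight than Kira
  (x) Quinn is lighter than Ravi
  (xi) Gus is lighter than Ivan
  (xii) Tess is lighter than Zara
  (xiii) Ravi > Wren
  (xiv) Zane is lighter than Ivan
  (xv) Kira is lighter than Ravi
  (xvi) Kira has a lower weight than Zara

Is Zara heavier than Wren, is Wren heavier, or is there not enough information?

Zara

The relevant relations are Wren < Kira; Kira < Gus; Gus < Zane; Zane < Zara.
Together: Wren < Kira < Gus < Zane < Zara.
So Zara is heavier.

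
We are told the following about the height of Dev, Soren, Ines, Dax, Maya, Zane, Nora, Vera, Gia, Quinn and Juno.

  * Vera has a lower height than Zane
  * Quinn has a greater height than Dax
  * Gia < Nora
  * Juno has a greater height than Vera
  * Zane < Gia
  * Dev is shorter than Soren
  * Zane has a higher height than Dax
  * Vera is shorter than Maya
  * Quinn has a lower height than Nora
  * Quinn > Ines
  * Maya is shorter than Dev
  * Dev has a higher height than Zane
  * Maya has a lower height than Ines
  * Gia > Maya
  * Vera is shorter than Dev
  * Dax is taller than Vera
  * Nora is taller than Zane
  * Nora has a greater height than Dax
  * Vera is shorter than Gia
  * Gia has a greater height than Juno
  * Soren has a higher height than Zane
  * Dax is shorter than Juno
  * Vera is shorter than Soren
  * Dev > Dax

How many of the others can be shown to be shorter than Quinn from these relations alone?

4

The elements the relations force below Quinn are Vera, Maya, Ines, Dax — no chain reaches any other.
That is 4.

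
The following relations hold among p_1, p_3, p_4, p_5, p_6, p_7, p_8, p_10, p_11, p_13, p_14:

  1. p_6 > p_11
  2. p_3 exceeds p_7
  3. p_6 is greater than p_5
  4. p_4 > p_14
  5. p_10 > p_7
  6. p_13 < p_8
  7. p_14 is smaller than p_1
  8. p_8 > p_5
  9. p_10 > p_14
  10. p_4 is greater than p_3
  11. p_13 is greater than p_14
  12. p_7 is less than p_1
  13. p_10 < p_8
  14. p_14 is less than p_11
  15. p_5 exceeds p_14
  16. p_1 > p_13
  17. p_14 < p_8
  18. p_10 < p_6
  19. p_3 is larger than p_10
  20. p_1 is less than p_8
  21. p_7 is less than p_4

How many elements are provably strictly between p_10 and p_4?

1

The relations place p_10 below p_4. An element lies strictly between them when it is forced above p_10 and also forced below p_4.
Above p_10: {p_3, p_8, p_6}. Below p_4: {p_14, p_7, p_3}.
Intersection: {p_3} — 1.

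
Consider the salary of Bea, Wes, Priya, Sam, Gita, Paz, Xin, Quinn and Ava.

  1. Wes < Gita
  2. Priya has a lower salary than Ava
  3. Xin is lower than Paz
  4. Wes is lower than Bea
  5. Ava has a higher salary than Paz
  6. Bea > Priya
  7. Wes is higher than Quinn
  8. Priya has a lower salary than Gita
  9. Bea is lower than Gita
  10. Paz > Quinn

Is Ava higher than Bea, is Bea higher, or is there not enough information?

undetermined

Following every chain through Ava: below Ava we get Quinn, Priya, Xin, Paz.
Bea is not reached, and no chain runs the other way from Bea to Ava.
So the given relations leave the order of Ava and Bea undetermined.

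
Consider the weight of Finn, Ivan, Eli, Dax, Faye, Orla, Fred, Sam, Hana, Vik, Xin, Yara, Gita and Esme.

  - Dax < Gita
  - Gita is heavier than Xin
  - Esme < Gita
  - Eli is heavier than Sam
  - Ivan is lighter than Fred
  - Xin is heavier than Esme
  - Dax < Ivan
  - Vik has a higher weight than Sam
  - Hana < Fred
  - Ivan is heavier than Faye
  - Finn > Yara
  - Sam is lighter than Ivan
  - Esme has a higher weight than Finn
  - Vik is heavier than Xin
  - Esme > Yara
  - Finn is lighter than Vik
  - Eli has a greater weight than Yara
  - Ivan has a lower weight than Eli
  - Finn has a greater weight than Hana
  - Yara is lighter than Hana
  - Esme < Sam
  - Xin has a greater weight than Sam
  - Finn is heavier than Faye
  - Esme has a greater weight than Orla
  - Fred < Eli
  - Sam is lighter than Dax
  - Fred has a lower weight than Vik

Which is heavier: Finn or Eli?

Eli

Finn < Esme and Esme < Sam give Finn < Sam.
With Sam < Dax: Finn < Esme < Sam < Dax.
With Dax < Ivan: Finn < Esme < Sam < Dax < Ivan.
With Ivan < Fred: Finn < Esme < Sam < Dax < Ivan < Fred.
Then Fred < Eli extends the chain to Eli.
So Finn < Eli; Eli is the heavier of the two.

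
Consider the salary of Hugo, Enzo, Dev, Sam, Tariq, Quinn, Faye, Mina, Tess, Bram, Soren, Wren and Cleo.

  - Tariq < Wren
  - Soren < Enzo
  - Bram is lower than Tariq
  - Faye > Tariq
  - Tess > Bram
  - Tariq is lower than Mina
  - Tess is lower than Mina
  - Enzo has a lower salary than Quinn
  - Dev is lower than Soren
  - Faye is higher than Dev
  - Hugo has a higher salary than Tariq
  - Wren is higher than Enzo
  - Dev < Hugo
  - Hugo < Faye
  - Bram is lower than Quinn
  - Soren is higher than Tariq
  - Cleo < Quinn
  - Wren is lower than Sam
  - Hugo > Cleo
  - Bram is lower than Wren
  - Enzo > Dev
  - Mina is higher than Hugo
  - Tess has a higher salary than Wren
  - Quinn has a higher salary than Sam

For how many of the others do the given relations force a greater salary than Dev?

9

Directly above Dev: Soren, Enzo, Hugo, Faye.
One step further: Wren, Quinn, Mina (7 so far).
One step further: Sam, Tess (9 so far).
Nothing else is reachable above Dev; 9 in all.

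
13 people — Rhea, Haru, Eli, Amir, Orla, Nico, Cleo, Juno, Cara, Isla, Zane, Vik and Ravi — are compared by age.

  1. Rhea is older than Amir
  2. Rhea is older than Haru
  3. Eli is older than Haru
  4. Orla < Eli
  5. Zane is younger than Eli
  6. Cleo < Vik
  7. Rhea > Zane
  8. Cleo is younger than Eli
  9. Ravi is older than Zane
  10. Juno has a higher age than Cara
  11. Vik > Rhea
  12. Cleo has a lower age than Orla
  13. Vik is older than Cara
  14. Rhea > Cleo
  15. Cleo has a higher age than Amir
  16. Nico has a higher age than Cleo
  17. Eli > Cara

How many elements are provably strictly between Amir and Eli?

The relations place Amir below Eli. An element lies strictly between them when it is forced above Amir and also forced below Eli.
Above Amir: {Cleo, Orla, Rhea, Vik, Nico}. Below Eli: {Haru, Cleo, Cara, Orla, Zane}.
Intersection: {Cleo, Orla} — 2.

2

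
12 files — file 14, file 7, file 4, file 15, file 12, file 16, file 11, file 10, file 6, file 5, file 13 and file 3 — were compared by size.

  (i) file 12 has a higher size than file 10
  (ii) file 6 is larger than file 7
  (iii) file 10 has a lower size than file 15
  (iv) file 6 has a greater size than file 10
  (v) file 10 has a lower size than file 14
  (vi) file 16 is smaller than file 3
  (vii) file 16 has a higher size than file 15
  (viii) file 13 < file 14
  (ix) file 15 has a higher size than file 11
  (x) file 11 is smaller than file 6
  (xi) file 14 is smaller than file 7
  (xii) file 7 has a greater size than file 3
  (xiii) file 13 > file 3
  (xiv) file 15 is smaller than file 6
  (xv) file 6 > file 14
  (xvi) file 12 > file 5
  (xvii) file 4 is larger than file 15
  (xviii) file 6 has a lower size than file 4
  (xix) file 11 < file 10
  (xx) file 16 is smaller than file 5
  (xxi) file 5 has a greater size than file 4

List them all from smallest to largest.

file 11 < file 10 < file 15 < file 16 < file 3 < file 13 < file 14 < file 7 < file 6 < file 4 < file 5 < file 12

Nothing is placed below file 11, so it is least; from there file 11 < file 10; file 10 < file 15; file 15 < file 16; file 16 < file 3; file 3 < file 13; file 13 < file 14; file 14 < file 7; file 7 < file 6; file 6 < file 4; file 4 < file 5; file 5 < file 12, each given directly.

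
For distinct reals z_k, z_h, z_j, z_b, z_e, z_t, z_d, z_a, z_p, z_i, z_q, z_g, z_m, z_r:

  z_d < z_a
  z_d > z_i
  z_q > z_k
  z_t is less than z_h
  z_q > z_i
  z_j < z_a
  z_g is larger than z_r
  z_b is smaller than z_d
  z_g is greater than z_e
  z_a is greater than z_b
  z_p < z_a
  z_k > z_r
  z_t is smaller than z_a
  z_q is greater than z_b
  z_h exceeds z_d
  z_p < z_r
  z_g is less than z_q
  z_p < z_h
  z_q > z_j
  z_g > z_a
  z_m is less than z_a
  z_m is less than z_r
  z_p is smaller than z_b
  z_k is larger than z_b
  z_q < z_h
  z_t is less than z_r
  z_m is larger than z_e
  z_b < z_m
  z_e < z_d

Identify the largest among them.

z_h

z_e is not greatest since z_e < z_m; z_p is not greatest since z_p < z_r; z_b is not greatest since z_b < z_m; z_i is not greatest since z_i < z_d; z_d is not greatest since z_d < z_a; z_m is not greatest since z_m < z_r; z_j is not greatest since z_j < z_q; z_t is not greatest since z_t < z_h; z_a is not greatest since z_a < z_g; z_r is not greatest since z_r < z_g; z_k is not greatest since z_k < z_q; z_g is not greatest since z_g < z_q; z_q is not greatest since z_q < z_h.
Only z_h has nothing above it, so z_h is the largest.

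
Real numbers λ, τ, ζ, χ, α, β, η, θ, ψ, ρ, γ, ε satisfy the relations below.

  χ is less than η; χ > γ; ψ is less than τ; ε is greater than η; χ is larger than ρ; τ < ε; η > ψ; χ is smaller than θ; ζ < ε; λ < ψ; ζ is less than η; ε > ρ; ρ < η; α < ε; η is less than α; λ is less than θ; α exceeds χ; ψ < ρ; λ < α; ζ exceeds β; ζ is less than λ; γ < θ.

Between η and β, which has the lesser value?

β

β < ζ and ζ < λ give β < λ.
Then λ < ψ extends the chain to ψ.
Then ψ < ρ extends the chain to ρ.
Then ρ < χ extends the chain to χ.
With χ < η: β < ζ < λ < ψ < ρ < χ < η.
So β < η; β is the smaller of the two.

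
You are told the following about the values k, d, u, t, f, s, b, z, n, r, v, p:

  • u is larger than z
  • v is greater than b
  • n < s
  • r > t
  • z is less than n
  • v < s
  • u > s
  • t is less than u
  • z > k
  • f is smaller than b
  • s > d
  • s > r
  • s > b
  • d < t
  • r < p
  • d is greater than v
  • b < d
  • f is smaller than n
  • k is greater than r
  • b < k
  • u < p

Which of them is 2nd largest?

Chaining the given pairs: f < b < v < d < t < r < k < z < n < s < u < p.
The 2nd largest is u.

u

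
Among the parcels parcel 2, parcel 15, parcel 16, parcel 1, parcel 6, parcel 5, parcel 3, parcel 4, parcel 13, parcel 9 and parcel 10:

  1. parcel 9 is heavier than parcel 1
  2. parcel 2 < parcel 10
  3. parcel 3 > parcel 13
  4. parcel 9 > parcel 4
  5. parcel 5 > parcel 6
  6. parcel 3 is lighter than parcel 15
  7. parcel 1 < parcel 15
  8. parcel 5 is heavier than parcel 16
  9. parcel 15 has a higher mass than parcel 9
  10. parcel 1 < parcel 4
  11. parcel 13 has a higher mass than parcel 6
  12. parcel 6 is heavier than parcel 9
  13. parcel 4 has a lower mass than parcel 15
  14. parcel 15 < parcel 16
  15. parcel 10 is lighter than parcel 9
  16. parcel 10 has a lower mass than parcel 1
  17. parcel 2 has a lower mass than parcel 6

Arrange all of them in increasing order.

Nothing is placed below parcel 2, so it is least; from there parcel 2 < parcel 10; parcel 10 < parcel 1; parcel 1 < parcel 4; parcel 4 < parcel 9; parcel 9 < parcel 6; parcel 6 < parcel 13; parcel 13 < parcel 3; parcel 3 < parcel 15; parcel 15 < parcel 16; parcel 16 < parcel 5, each given directly.

parcel 2 < parcel 10 < parcel 1 < parcel 4 < parcel 9 < parcel 6 < parcel 13 < parcel 3 < parcel 15 < parcel 16 < parcel 5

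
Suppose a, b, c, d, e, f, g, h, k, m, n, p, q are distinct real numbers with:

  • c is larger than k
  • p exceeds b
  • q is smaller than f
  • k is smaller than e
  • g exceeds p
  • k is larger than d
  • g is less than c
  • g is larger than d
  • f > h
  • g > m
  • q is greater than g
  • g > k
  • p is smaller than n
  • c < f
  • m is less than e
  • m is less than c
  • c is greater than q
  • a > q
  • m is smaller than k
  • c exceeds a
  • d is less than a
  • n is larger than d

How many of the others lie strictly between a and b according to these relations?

3

The relations place b below a. An element lies strictly between them when it is forced above b and also forced below a.
Above b: {p, g, q, c, f, n}. Below a: {d, m, p, k, g, q}.
Intersection: {p, g, q} — 3.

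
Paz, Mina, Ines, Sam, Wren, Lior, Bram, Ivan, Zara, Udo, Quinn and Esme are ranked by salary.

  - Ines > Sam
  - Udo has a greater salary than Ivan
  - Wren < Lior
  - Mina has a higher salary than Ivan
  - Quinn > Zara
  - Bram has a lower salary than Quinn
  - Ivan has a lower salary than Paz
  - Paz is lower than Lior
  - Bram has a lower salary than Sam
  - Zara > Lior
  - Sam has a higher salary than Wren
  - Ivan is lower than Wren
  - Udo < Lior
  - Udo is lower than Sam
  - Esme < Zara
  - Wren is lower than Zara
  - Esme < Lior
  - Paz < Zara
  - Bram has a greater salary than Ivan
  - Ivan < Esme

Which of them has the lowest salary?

Mina is not least since Ivan < Mina; Esme is not least since Ivan < Esme; Bram is not least since Ivan < Bram; Udo is not least since Ivan < Udo; Wren is not least since Ivan < Wren; Paz is not least since Ivan < Paz; Lior is not least since Wren < Lior; Zara is not least since Esme < Zara; Sam is not least since Udo < Sam; Ines is not least since Sam < Ines; Quinn is not least since Zara < Quinn.
Only Ivan has nothing below it, so Ivan is the lowest salary.

Ivan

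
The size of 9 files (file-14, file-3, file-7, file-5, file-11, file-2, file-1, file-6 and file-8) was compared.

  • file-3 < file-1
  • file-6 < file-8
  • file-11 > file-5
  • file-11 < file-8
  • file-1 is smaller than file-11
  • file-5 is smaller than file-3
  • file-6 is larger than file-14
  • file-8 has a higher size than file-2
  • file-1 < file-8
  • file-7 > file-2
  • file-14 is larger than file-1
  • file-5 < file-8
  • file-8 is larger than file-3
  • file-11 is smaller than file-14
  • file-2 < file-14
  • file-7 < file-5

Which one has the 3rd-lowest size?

file-5

Chaining the given pairs: file-2 < file-7 < file-5 < file-3 < file-1 < file-11 < file-14 < file-6 < file-8.
Counting 3 from the smallest end gives file-5.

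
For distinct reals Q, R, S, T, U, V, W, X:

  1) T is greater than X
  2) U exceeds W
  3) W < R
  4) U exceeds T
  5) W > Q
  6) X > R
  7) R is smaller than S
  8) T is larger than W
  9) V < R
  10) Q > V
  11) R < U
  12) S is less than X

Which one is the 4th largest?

S

Chaining the given pairs: V < Q < W < R < S < X < T < U.
The 4th largest is S.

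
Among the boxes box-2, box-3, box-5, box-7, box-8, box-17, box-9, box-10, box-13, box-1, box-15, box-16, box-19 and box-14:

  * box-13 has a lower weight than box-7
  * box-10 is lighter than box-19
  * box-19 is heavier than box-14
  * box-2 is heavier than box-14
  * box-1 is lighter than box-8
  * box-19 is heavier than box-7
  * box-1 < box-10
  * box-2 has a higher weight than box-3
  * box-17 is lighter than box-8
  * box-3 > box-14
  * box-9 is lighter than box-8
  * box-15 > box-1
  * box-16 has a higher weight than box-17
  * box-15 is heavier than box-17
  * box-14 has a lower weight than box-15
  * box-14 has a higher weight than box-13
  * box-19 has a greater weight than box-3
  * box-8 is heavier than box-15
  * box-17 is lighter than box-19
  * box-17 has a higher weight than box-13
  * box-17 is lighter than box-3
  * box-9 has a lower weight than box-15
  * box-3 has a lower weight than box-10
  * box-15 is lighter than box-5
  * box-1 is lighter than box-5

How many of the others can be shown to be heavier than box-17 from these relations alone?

From box-17 the given relations immediately reach box-3, box-16, box-15, box-19, box-8.
From those, box-10, box-5, box-2 — 8 in total.
No other element is forced above box-17 by the given relations, so the count is 8.

8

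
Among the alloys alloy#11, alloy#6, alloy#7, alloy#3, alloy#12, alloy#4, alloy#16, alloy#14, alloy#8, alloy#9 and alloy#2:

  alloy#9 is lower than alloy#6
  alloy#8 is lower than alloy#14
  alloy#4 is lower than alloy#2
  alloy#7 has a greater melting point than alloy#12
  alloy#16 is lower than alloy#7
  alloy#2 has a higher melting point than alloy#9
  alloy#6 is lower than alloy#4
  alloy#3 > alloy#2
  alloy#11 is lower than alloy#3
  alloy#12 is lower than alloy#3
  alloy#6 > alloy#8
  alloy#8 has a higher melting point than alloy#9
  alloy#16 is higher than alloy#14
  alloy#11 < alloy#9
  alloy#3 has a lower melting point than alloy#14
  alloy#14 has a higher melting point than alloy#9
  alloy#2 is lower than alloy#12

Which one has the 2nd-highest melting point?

Chaining the given pairs: alloy#11 < alloy#9 < alloy#8 < alloy#6 < alloy#4 < alloy#2 < alloy#12 < alloy#3 < alloy#14 < alloy#16 < alloy#7.
The 2nd largest is alloy#16.

alloy#16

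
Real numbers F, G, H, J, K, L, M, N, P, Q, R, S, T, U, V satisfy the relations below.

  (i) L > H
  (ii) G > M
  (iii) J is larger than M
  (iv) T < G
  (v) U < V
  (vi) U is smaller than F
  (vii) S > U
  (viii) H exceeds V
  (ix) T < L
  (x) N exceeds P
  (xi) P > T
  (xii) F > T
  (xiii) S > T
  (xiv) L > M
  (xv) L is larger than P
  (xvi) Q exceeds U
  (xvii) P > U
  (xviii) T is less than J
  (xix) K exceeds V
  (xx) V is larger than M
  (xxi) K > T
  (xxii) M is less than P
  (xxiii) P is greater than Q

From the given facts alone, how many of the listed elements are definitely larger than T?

8

Directly above T: S, J, P, G, F, L, K.
One step further: N (8 so far).
Nothing else is reachable above T; 8 in all.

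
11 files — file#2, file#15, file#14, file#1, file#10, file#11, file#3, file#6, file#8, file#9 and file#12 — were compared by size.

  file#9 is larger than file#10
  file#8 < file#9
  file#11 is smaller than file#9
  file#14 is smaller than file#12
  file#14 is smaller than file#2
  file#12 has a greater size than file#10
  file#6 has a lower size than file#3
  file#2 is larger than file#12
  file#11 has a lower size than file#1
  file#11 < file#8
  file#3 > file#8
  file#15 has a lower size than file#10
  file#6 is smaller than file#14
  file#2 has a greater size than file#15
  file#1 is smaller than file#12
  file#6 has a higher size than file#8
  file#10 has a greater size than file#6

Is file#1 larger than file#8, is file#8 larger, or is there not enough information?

undetermined

Following every chain through file#8: above file#8 we get file#6, file#10, file#14, file#9, file#3, file#12, file#2; below file#8 we get file#11.
file#1 is not reached, and no chain runs the other way from file#1 to file#8.
So the given relations leave the order of file#8 and file#1 undetermined.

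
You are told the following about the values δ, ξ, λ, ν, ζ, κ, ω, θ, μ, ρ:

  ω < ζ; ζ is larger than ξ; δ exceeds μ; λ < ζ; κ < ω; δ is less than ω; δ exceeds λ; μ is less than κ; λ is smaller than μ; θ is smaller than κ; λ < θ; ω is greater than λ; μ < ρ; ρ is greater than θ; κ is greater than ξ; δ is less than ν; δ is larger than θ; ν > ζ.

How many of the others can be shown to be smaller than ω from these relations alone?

6

Directly below ω: λ, δ, κ.
One step further: ξ, μ, θ (6 so far).
Nothing else is reachable below ω; 6 in all.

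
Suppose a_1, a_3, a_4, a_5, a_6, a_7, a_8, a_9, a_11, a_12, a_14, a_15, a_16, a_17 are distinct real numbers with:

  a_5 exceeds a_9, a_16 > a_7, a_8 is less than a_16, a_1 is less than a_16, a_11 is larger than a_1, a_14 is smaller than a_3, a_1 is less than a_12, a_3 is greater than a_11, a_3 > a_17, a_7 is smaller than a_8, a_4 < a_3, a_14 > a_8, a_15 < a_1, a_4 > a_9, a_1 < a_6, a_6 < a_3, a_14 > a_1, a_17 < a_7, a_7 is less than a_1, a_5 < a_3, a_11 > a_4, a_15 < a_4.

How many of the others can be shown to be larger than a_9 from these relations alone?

4

From a_9 the given relations immediately reach a_5, a_4.
From those, a_11, a_3 — 4 in total.
No other element is forced above a_9 by the given relations, so the count is 4.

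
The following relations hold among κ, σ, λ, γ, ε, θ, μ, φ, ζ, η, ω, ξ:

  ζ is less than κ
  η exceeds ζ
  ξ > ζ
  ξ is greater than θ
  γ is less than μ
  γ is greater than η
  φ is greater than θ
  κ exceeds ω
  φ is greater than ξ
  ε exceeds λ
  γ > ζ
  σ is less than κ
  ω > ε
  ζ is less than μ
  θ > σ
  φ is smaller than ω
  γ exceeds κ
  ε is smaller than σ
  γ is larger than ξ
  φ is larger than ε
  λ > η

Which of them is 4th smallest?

ε

Piecing the relations together gives one ordering: ζ < η < λ < ε < σ < θ < ξ < φ < ω < κ < γ < μ.
Counting 4 from the smallest end gives ε.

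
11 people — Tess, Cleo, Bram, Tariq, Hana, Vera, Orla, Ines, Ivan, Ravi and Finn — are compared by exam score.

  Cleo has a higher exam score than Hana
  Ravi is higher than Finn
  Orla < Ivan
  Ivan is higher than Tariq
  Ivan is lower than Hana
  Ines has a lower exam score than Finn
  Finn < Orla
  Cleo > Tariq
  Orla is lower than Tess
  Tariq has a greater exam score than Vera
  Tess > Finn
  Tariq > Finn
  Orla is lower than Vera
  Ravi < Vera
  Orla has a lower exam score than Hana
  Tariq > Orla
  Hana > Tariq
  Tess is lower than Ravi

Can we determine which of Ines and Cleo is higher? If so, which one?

Ines < Finn < Orla < Tess < Ravi < Vera < Tariq < Ivan < Hana < Cleo, by transitivity through Finn, Orla, Tess, Ravi, Vera, Tariq, Ivan, Hana.
So Cleo is higher.

Cleo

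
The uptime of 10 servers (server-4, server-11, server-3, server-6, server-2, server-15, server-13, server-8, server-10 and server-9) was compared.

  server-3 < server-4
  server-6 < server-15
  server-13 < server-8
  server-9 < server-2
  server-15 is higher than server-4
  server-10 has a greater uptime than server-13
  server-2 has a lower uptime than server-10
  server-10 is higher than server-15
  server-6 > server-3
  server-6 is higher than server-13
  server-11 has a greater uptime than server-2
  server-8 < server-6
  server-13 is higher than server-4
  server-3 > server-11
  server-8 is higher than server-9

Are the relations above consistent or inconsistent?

consistent

The single ordering server-9 < server-2 < server-11 < server-3 < server-4 < server-13 < server-8 < server-6 < server-15 < server-10 satisfies every listed relation, so no contradiction arises.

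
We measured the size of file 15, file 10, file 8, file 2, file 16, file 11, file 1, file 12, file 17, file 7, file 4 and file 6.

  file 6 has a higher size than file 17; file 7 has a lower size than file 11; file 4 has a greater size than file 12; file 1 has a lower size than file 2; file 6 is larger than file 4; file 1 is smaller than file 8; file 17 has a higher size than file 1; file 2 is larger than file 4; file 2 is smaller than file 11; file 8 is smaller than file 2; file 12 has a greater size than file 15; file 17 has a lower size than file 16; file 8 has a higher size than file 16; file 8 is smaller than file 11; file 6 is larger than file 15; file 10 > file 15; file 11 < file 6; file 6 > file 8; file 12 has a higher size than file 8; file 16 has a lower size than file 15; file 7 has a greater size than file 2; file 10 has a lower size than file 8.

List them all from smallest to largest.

Each adjacent pair is fixed by a given relation: file 1 < file 17; file 17 < file 16; file 16 < file 15; file 15 < file 10; file 10 < file 8; file 8 < file 12; file 12 < file 4; file 4 < file 2; file 2 < file 7; file 7 < file 11; file 11 < file 6. Chaining them end to end gives the full order.

file 1 < file 17 < file 16 < file 15 < file 10 < file 8 < file 12 < file 4 < file 2 < file 7 < file 11 < file 6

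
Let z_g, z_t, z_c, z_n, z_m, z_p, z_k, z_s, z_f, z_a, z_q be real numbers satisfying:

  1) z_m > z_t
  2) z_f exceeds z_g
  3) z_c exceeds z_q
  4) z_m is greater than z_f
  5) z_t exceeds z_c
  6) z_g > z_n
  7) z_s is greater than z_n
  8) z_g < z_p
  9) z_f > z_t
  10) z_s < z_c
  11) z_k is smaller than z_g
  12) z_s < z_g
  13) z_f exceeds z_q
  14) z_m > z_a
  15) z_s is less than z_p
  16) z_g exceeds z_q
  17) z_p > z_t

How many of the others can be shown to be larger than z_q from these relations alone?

The elements the relations force above z_q are z_c, z_g, z_t, z_f, z_m, z_p — no chain reaches any other.
That is 6.

6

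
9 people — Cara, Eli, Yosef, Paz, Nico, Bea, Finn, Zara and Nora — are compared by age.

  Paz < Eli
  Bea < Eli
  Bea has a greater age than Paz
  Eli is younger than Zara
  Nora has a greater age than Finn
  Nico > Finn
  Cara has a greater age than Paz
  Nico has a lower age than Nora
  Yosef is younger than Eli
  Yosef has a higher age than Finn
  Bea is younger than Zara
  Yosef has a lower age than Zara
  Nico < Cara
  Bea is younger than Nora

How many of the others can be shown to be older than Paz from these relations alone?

5

From Paz the given relations immediately reach Bea, Eli, Cara.
From those, Nora, Zara — 5 in total.
No other element is forced above Paz by the given relations, so the count is 5.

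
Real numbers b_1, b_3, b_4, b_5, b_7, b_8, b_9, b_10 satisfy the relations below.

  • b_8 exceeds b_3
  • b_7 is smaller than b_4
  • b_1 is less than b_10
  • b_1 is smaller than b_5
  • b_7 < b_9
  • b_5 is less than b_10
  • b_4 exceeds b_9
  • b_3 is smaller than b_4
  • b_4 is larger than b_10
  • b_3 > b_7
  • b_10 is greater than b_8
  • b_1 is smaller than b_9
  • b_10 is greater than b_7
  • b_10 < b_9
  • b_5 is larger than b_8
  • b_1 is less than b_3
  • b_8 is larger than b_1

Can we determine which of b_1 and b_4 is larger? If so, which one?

b_4

Chaining the given relations: b_1 < b_8 < b_5 < b_10 < b_9 < b_4.
So b_4 is larger.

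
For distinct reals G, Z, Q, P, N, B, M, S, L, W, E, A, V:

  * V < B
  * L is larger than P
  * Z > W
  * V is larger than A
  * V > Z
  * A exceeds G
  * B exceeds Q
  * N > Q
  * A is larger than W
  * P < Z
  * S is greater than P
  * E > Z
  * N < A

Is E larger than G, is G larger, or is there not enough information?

undetermined

Following every chain through G: above G we get A, V, B.
E is not reached, and no chain runs the other way from E to G.
So the given relations leave the order of G and E undetermined.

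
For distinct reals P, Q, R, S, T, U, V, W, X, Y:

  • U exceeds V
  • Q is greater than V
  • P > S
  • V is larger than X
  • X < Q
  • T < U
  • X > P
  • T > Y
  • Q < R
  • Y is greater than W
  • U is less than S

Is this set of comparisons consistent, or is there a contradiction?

We have V < U stated directly, yet also U < S < P < X < V by chaining the others — so U < V. Contradiction.

inconsistent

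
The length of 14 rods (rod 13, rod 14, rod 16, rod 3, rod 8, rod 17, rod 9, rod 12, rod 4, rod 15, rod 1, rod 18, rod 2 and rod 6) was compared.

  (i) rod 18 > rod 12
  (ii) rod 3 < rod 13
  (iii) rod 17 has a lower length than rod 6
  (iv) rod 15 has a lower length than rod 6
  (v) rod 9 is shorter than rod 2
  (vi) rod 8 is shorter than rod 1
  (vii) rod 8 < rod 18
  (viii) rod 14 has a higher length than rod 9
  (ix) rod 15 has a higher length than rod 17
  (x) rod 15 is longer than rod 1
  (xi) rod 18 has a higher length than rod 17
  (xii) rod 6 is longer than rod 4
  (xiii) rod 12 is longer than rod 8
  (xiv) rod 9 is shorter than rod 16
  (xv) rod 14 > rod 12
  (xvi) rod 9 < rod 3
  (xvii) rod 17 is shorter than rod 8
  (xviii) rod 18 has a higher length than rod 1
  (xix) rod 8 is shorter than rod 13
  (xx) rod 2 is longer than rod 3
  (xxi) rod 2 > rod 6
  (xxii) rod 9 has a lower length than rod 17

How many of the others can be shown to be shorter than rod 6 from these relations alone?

Directly below rod 6: rod 17, rod 4, rod 15.
One step further: rod 9, rod 1 (5 so far).
One step further: rod 8 (6 so far).
No other element is forced below rod 6 by the given relations, so the count is 6.

6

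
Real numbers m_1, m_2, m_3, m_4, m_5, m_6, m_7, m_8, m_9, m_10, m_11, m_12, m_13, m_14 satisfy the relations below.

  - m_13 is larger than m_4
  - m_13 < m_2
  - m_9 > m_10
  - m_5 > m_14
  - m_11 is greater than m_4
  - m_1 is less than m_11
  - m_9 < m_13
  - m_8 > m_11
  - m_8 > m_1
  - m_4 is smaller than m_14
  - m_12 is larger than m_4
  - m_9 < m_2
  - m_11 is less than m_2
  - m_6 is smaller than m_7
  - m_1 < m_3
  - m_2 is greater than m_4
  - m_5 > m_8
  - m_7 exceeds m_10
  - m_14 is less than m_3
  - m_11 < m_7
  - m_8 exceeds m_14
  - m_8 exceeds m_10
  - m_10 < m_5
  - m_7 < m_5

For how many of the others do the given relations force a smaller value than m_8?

From m_8 the given relations immediately reach m_10, m_1, m_14, m_11.
From those, m_4 — 5 in total.
Nothing else is reachable below m_8; 5 in all.

5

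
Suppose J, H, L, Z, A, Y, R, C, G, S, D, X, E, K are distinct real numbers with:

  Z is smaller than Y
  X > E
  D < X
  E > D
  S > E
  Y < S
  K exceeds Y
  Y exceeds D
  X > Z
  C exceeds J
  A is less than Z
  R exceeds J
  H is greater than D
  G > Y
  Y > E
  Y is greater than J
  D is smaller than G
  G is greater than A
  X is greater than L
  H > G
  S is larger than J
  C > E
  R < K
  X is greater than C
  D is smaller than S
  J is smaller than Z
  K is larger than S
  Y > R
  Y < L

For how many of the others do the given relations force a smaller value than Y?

6

From Y the given relations immediately reach J, D, E, Z, R.
From those, A — 6 in total.
Nothing else is reachable below Y; 6 in all.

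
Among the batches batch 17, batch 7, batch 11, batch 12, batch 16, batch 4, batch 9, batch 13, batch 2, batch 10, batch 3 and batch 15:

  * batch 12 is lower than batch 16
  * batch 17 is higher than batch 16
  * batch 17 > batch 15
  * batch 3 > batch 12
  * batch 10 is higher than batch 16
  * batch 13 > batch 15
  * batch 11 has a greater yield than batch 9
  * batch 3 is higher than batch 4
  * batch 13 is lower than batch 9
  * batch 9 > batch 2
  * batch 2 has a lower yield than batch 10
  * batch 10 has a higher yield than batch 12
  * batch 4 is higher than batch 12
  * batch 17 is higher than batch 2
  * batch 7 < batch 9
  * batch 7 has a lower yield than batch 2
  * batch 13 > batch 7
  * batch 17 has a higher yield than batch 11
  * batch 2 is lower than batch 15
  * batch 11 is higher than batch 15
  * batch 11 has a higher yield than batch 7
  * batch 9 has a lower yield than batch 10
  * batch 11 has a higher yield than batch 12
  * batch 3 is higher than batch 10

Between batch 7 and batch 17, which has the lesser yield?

batch 7 < batch 2 < batch 15 < batch 13 < batch 9 < batch 11 < batch 17, by transitivity through batch 2, batch 15, batch 13, batch 9, batch 11.
So batch 7 < batch 17; batch 7 is the lower of the two.

batch 7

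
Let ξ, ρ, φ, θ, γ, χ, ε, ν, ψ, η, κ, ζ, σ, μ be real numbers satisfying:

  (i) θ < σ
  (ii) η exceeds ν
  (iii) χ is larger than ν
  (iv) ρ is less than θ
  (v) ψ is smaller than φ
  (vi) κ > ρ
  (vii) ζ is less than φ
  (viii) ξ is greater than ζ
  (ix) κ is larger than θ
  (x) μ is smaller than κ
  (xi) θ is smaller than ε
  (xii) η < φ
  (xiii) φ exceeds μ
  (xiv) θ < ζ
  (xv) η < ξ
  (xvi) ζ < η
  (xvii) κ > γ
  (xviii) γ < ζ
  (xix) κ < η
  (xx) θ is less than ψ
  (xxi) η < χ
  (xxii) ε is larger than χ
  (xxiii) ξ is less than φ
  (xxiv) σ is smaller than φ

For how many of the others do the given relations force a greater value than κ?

From κ the given relations immediately reach η.
From those, χ, ξ, φ — 4 in total.
From those, ε — 5 in total.
No other element is forced above κ by the given relations, so the count is 5.

5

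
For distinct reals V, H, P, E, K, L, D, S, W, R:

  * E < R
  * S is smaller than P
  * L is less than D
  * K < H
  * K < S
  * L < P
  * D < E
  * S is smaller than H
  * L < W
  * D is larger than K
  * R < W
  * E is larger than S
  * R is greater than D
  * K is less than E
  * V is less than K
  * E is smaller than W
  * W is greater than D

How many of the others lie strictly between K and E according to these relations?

2

The relations place K below E. An element lies strictly between them when it is forced above K and also forced below E.
Above K: {D, S, H, P, R, W}. Below E: {V, L, D, S}.
Intersection: {D, S} — 2.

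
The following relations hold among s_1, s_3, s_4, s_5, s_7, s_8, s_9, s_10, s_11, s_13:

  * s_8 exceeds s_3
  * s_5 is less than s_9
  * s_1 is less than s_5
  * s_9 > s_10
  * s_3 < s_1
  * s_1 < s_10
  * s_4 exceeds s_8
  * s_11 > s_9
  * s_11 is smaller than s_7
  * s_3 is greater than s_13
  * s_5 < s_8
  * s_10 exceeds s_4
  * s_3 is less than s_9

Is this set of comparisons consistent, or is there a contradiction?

consistent

The single ordering s_13 < s_3 < s_1 < s_5 < s_8 < s_4 < s_10 < s_9 < s_11 < s_7 satisfies every listed relation, so no contradiction arises.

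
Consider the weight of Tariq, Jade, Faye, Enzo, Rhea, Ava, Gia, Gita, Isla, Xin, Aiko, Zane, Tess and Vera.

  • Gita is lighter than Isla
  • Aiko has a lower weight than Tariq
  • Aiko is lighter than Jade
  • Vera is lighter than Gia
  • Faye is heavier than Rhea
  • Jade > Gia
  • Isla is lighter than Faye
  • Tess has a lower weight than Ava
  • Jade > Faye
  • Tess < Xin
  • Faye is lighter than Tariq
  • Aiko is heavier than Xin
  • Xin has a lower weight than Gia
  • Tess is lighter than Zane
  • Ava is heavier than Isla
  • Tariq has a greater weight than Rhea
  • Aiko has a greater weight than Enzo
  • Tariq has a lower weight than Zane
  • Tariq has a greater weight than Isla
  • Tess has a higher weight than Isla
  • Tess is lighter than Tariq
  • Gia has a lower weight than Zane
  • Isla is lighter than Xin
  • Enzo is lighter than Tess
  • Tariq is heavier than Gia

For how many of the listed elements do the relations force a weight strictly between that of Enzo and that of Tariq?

Chaining upward from Enzo reaches: Tess, Xin, Aiko, Ava, Gia, Jade, Zane.
Chaining downward from Tariq reaches: Gita, Vera, Isla, Tess, Xin, Rhea, Faye, Aiko, Gia.
Strictly between Enzo and Tariq are those in both lists: Tess, Xin, Aiko, Gia — 4 elements.

4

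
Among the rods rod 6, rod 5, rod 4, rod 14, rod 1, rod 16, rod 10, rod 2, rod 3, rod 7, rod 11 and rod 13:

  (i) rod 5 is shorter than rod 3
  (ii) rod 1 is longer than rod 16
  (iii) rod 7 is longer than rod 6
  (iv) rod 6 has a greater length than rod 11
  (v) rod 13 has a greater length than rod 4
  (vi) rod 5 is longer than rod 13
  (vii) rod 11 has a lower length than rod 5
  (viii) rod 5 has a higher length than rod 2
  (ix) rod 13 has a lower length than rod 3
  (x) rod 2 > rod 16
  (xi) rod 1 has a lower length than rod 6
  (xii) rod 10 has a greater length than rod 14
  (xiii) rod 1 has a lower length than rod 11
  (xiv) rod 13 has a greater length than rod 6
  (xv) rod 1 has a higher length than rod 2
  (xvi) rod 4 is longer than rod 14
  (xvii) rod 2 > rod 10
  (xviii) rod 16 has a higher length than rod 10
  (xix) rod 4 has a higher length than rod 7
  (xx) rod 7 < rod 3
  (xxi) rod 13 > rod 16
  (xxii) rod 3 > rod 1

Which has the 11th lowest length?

rod 5

Piecing the relations together gives one ordering: rod 14 < rod 10 < rod 16 < rod 2 < rod 1 < rod 11 < rod 6 < rod 7 < rod 4 < rod 13 < rod 5 < rod 3.
The 11th smallest is rod 5.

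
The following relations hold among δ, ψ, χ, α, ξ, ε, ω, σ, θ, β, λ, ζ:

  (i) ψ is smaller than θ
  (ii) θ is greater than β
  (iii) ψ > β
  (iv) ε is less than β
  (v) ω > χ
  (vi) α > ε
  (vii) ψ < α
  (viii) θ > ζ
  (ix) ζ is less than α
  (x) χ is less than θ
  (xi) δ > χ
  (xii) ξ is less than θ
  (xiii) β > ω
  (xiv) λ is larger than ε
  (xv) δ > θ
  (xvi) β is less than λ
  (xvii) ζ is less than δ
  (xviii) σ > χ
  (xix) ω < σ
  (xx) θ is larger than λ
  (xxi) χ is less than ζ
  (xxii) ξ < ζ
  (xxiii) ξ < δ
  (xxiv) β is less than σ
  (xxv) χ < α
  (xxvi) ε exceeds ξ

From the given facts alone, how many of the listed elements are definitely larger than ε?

7

From ε the given relations immediately reach β, λ, α.
From those, ψ, θ, σ — 6 in total.
From those, δ — 7 in total.
No other element is forced above ε by the given relations, so the count is 7.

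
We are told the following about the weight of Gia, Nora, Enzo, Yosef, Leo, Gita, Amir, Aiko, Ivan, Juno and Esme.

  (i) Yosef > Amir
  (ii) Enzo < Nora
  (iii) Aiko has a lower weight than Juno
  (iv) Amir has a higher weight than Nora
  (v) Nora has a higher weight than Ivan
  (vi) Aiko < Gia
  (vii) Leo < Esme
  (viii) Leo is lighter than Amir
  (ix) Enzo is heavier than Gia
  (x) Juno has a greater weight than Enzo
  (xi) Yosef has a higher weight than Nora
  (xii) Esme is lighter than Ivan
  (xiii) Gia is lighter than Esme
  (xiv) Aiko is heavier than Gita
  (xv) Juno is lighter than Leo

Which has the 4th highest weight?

The consecutive relations fix a unique order: Gita < Aiko < Gia < Enzo < Juno < Leo < Esme < Ivan < Nora < Amir < Yosef.
The 4th largest is Ivan.

Ivan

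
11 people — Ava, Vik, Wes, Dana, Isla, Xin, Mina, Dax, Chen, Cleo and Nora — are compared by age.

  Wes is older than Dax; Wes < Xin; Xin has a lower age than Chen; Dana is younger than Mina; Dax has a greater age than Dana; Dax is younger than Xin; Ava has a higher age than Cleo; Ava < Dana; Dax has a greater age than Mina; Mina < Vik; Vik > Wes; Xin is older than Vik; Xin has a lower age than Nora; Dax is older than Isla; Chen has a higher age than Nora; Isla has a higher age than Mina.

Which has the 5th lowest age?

Piecing the relations together gives one ordering: Cleo < Ava < Dana < Mina < Isla < Dax < Wes < Vik < Xin < Nora < Chen.
Counting 5 from the smallest end gives Isla.

Isla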